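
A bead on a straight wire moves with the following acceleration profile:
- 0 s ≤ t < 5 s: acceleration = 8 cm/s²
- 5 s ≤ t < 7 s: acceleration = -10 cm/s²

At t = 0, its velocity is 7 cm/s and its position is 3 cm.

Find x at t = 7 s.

212 cm

On each constant-a segment, Δv = aΔt and Δx = v₀Δt + ½aΔt²; chain segment to segment.
0–5 s: v starts 7 cm/s; Δx = 7·5 + ½·8·5² = 135 cm; v ends 47 cm/s.
5–7 s: v starts 47 cm/s; Δx = 47·2 + ½·-10·2² = 74 cm; v ends 27 cm/s.
x(7) = 3 + Σ Δx = 212 cm.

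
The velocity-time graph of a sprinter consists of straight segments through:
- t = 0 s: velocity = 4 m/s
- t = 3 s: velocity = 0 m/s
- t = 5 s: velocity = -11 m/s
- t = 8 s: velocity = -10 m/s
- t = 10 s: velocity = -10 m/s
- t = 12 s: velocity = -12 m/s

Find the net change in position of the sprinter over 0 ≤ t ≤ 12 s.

Displacement is the signed area under the v-t curve.
0–3 s: ½(4 + 0)(3) = 6 m
3–5 s: ½(0 + -11)(2) = -11 m
5–8 s: ½(-11 + -10)(3) = -31.5 m
8–10 s: -10 × 2 = -20 m
10–12 s: ½(-10 + -12)(2) = -22 m
Net displacement = -78.5 m

-78.5 m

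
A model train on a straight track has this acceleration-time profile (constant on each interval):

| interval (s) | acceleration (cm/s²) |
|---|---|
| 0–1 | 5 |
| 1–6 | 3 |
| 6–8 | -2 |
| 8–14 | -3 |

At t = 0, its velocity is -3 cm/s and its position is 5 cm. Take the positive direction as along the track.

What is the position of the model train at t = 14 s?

On each constant-a segment, Δv = aΔt and Δx = v₀Δt + ½aΔt²; chain segment to segment.
0–1 s: v starts -3 cm/s; Δx = -3·1 + ½·5·1² = -0.5 cm; v ends 2 cm/s.
1–6 s: v starts 2 cm/s; Δx = 2·5 + ½·3·5² = 47.5 cm; v ends 17 cm/s.
6–8 s: v starts 17 cm/s; Δx = 17·2 + ½·-2·2² = 30 cm; v ends 13 cm/s.
8–14 s: v starts 13 cm/s; Δx = 13·6 + ½·-3·6² = 24 cm; v ends -5 cm/s.
x(14) = 5 + Σ Δx = 106 cm.

106 cm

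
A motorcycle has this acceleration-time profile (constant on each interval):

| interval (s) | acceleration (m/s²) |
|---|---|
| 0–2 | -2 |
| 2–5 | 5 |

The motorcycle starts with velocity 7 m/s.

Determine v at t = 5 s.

18 m/s

Δv equals the area under the a-t graph; then v = v₀ + Δv.
0–2 s: -2 × 2 = -4 m/s
2–5 s: 5 × 3 = 15 m/s
Δv = 11 m/s, so v(5) = 7 + (11) = 18 m/s.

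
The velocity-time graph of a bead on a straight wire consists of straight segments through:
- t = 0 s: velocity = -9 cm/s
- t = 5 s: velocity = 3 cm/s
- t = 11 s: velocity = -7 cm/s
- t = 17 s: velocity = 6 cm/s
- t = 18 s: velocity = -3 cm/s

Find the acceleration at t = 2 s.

2.4 cm/s²

Acceleration is the slope of the v-t graph on 0–5 s: (3 − -9)/(5 − 0) = 2.4 cm/s².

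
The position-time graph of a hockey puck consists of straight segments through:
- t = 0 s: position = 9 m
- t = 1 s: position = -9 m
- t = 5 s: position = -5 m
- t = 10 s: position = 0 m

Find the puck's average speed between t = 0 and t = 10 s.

2.7 m/s

Average speed = (total path length)/(elapsed time); on a piecewise-linear x-t graph the path length is Σ|Δx|.
0–1 s: |Δx| = |-9 − 9| = 18 m
1–5 s: |Δx| = |-5 − -9| = 4 m
5–10 s: |Δx| = |0 − -5| = 5 m
Total path = 27 m; average speed = 27/10 = 2.7 m/s.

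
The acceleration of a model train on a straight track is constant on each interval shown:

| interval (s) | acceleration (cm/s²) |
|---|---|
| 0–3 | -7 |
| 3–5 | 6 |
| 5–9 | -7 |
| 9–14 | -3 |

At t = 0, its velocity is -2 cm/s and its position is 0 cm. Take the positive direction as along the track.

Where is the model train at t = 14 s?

On each constant-a segment, Δv = aΔt and Δx = v₀Δt + ½aΔt²; chain segment to segment.
0–3 s: v starts -2 cm/s; Δx = -2·3 + ½·-7·3² = -37.5 cm; v ends -23 cm/s.
3–5 s: v starts -23 cm/s; Δx = -23·2 + ½·6·2² = -34 cm; v ends -11 cm/s.
5–9 s: v starts -11 cm/s; Δx = -11·4 + ½·-7·4² = -100 cm; v ends -39 cm/s.
9–14 s: v starts -39 cm/s; Δx = -39·5 + ½·-3·5² = -232.5 cm; v ends -54 cm/s.
x(14) = 0 + Σ Δx = -404 cm.

-404 cm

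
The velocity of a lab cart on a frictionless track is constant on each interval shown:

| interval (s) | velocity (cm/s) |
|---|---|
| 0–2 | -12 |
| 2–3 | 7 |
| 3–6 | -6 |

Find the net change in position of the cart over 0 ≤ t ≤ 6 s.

Net displacement equals the area under the velocity-time graph (areas below the axis count negative).
0–2 s: -12 × 2 = -24 cm
2–3 s: 7 × 1 = 7 cm
3–6 s: -6 × 3 = -18 cm
Net displacement = -35 cm

-35 cm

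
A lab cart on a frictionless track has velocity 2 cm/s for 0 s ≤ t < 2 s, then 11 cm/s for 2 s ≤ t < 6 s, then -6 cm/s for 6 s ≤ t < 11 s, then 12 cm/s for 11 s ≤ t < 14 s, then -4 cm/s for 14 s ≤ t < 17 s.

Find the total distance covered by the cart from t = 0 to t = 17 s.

126 cm

Distance (not displacement) is the total path length: add the absolute areas under v-t.
0–2 s: |2| × 2 = 4 cm
2–6 s: |11| × 4 = 44 cm
6–11 s: |-6| × 5 = 30 cm
11–14 s: |12| × 3 = 36 cm
14–17 s: |-4| × 3 = 12 cm
Total distance = 126 cm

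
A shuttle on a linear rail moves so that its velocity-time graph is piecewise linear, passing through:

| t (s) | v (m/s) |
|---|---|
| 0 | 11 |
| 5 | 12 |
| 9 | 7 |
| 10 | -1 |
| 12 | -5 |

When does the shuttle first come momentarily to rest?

t = 9.875 s

v changes sign on 9–10 s (from 7 to -1); the graph is linear there, so v = 0 at t = 9 + (-7)·(10 − 9)/(-1 − 7) = 9.875 s.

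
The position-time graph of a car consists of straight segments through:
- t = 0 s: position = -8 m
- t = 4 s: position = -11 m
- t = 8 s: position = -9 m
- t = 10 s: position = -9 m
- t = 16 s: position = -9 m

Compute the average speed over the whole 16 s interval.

0.3125 m/s

Average speed = (total path length)/(elapsed time); on a piecewise-linear x-t graph the path length is Σ|Δx|.
0–4 s: |Δx| = |-11 − -8| = 3 m
4–8 s: |Δx| = |-9 − -11| = 2 m
8–10 s: |Δx| = |-9 − -9| = 0 m
10–16 s: |Δx| = |-9 − -9| = 0 m
Total path = 5 m; average speed = 5/16 = 0.3125 m/s.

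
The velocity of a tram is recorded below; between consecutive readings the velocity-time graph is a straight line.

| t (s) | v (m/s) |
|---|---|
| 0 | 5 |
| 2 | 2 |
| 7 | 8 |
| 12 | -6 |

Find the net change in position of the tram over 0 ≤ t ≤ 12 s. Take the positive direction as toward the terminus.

Displacement is the signed area under the v-t curve.
0–2 s: ½(5 + 2)(2) = 7 m
2–7 s: ½(2 + 8)(5) = 25 m
7–12 s: ½(8 + -6)(5) = 5 m
Net displacement = 37 m

37 m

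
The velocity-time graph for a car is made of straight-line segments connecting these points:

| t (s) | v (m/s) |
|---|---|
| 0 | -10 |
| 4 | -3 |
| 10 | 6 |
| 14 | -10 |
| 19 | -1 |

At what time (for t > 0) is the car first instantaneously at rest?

t = 6 s

v changes sign on 4–10 s (from -3 to 6); the graph is linear there, so v = 0 at t = 4 + (3)·(10 − 4)/(6 − -3) = 6 s.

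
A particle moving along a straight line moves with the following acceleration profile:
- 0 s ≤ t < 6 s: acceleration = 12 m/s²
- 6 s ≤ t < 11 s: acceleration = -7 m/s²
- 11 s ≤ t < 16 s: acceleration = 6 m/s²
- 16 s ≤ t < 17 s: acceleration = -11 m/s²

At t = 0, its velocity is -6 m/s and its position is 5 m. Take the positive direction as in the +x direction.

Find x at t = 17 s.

On each constant-a segment, Δv = aΔt and Δx = v₀Δt + ½aΔt²; chain segment to segment.
0–6 s: v starts -6 m/s; Δx = -6·6 + ½·12·6² = 180 m; v ends 66 m/s.
6–11 s: v starts 66 m/s; Δx = 66·5 + ½·-7·5² = 242.5 m; v ends 31 m/s.
11–16 s: v starts 31 m/s; Δx = 31·5 + ½·6·5² = 230 m; v ends 61 m/s.
16–17 s: v starts 61 m/s; Δx = 61·1 + ½·-11·1² = 55.5 m; v ends 50 m/s.
x(17) = 5 + Σ Δx = 713 m.

713 m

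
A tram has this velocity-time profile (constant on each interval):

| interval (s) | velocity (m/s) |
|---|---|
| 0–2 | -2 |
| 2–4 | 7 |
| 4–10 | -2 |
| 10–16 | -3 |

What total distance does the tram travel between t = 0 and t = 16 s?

Total distance travelled is ∫|v| dt — sum the magnitudes of each area piece.
0–2 s: |-2| × 2 = 4 m
2–4 s: |7| × 2 = 14 m
4–10 s: |-2| × 6 = 12 m
10–16 s: |-3| × 6 = 18 m
Total distance = 48 m

48 m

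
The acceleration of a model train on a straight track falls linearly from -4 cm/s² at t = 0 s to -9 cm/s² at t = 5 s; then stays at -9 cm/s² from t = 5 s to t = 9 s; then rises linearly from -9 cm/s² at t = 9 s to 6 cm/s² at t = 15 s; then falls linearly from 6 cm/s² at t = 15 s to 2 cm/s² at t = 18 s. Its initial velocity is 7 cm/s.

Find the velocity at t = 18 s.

-58.5 cm/s

Δv equals the area under the a-t graph; then v = v₀ + Δv.
0–5 s: ½(-4 + -9)(5) = -32.5 cm/s
5–9 s: -9 × 4 = -36 cm/s
9–15 s: ½(-9 + 6)(6) = -9 cm/s
15–18 s: ½(6 + 2)(3) = 12 cm/s
Δv = -65.5 cm/s, so v(18) = 7 + (-65.5) = -58.5 cm/s.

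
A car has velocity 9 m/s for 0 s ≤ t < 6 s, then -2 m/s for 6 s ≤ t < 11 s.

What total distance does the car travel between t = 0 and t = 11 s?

64 m

Distance (not displacement) is the total path length: add the absolute areas under v-t.
0–6 s: |9| × 6 = 54 m
6–11 s: |-2| × 5 = 10 m
Total distance = 64 m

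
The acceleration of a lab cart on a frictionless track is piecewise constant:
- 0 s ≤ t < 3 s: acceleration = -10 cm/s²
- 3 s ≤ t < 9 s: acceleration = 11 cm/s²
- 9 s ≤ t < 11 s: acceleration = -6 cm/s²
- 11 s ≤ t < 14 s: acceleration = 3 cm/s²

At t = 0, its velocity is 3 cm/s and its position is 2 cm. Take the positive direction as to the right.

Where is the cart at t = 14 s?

162.5 cm

On each constant-a segment, Δv = aΔt and Δx = v₀Δt + ½aΔt²; chain segment to segment.
0–3 s: v starts 3 cm/s; Δx = 3·3 + ½·-10·3² = -36 cm; v ends -27 cm/s.
3–9 s: v starts -27 cm/s; Δx = -27·6 + ½·11·6² = 36 cm; v ends 39 cm/s.
9–11 s: v starts 39 cm/s; Δx = 39·2 + ½·-6·2² = 66 cm; v ends 27 cm/s.
11–14 s: v starts 27 cm/s; Δx = 27·3 + ½·3·3² = 94.5 cm; v ends 36 cm/s.
x(14) = 2 + Σ Δx = 162.5 cm.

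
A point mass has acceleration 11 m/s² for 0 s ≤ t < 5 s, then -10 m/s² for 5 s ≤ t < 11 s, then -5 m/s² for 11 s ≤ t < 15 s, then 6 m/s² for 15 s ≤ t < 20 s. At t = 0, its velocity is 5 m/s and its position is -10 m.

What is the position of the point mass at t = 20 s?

On each constant-a segment, Δv = aΔt and Δx = v₀Δt + ½aΔt²; chain segment to segment.
0–5 s: v starts 5 m/s; Δx = 5·5 + ½·11·5² = 162.5 m; v ends 60 m/s.
5–11 s: v starts 60 m/s; Δx = 60·6 + ½·-10·6² = 180 m; v ends 0 m/s.
11–15 s: v starts 0 m/s; Δx = 0·4 + ½·-5·4² = -40 m; v ends -20 m/s.
15–20 s: v starts -20 m/s; Δx = -20·5 + ½·6·5² = -25 m; v ends 10 m/s.
x(20) = -10 + Σ Δx = 267.5 m.

267.5 m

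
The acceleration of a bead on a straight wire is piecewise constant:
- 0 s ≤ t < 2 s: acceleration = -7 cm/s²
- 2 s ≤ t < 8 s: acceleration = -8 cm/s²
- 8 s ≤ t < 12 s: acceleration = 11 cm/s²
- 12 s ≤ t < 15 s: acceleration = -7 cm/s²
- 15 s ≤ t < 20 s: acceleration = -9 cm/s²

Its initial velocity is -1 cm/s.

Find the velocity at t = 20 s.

Δv equals the area under the a-t graph; then v = v₀ + Δv.
0–2 s: -7 × 2 = -14 cm/s
2–8 s: -8 × 6 = -48 cm/s
8–12 s: 11 × 4 = 44 cm/s
12–15 s: -7 × 3 = -21 cm/s
15–20 s: -9 × 5 = -45 cm/s
Δv = -84 cm/s, so v(20) = -1 + (-84) = -85 cm/s.

-85 cm/s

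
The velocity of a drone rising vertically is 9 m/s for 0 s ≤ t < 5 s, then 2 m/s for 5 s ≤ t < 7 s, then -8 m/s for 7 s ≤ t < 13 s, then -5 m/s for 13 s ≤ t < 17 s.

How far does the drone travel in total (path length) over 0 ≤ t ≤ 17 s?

117 m

Total distance travelled is ∫|v| dt — sum the magnitudes of each area piece.
0–5 s: |9| × 5 = 45 m
5–7 s: |2| × 2 = 4 m
7–13 s: |-8| × 6 = 48 m
13–17 s: |-5| × 4 = 20 m
Total distance = 117 m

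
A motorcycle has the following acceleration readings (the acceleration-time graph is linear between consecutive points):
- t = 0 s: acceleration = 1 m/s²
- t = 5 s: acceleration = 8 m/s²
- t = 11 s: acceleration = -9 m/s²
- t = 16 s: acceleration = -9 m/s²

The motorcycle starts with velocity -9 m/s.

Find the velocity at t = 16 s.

-34.5 m/s

Δv equals the area under the a-t graph; then v = v₀ + Δv.
0–5 s: ½(1 + 8)(5) = 22.5 m/s
5–11 s: ½(8 + -9)(6) = -3 m/s
11–16 s: -9 × 5 = -45 m/s
Δv = -25.5 m/s, so v(16) = -9 + (-25.5) = -34.5 m/s.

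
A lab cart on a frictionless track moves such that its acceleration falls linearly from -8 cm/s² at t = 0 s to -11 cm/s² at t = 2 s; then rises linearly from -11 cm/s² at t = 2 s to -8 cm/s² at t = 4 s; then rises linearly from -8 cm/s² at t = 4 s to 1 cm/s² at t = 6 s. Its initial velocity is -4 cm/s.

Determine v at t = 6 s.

-49 cm/s

Δv equals the area under the a-t graph; then v = v₀ + Δv.
0–2 s: ½(-8 + -11)(2) = -19 cm/s
2–4 s: ½(-11 + -8)(2) = -19 cm/s
4–6 s: ½(-8 + 1)(2) = -7 cm/s
Δv = -45 cm/s, so v(6) = -4 + (-45) = -49 cm/s.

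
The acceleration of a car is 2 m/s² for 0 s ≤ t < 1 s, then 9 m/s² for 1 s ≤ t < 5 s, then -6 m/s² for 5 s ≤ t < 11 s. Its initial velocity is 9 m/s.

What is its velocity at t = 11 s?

Δv equals the area under the a-t graph; then v = v₀ + Δv.
0–1 s: 2 × 1 = 2 m/s
1–5 s: 9 × 4 = 36 m/s
5–11 s: -6 × 6 = -36 m/s
Δv = 2 m/s, so v(11) = 9 + (2) = 11 m/s.

11 m/s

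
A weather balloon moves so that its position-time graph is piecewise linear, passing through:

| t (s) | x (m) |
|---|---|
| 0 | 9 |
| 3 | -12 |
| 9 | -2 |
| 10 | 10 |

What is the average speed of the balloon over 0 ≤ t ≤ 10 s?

Average speed = (total path length)/(elapsed time); on a piecewise-linear x-t graph the path length is Σ|Δx|.
0–3 s: |Δx| = |-12 − 9| = 21 m
3–9 s: |Δx| = |-2 − -12| = 10 m
9–10 s: |Δx| = |10 − -2| = 12 m
Total path = 43 m; average speed = 43/10 = 4.3 m/s.

4.3 m/s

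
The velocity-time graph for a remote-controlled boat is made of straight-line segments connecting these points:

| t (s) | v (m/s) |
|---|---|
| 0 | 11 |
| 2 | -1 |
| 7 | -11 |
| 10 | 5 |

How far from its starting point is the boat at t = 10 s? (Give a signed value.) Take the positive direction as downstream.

Net displacement equals the area under the velocity-time graph (areas below the axis count negative).
0–2 s: ½(11 + -1)(2) = 10 m
2–7 s: ½(-1 + -11)(5) = -30 m
7–10 s: ½(-11 + 5)(3) = -9 m
Net displacement = -29 m

-29 m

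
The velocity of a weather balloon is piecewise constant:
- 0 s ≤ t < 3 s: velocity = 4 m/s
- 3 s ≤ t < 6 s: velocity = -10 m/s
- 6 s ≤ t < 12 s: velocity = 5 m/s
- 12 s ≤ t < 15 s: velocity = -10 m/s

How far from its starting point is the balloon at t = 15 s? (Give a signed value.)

Net displacement equals the area under the velocity-time graph (areas below the axis count negative).
0–3 s: 4 × 3 = 12 m
3–6 s: -10 × 3 = -30 m
6–12 s: 5 × 6 = 30 m
12–15 s: -10 × 3 = -30 m
Net displacement = -18 m

-18 m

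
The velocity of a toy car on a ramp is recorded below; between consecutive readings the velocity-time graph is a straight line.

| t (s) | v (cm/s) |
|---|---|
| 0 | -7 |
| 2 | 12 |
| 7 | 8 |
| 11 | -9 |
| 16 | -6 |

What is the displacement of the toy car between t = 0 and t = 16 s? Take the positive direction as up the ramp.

Displacement is the signed area under the v-t curve.
0–2 s: ½(-7 + 12)(2) = 5 cm
2–7 s: ½(12 + 8)(5) = 50 cm
7–11 s: ½(8 + -9)(4) = -2 cm
11–16 s: ½(-9 + -6)(5) = -37.5 cm
Net displacement = 15.5 cm

15.5 cm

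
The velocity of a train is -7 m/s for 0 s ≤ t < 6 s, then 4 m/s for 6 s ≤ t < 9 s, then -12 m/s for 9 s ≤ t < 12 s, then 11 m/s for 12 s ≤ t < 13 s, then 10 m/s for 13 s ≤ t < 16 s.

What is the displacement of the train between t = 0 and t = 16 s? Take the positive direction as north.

-25 m

Displacement is the signed area under the v-t curve.
0–6 s: -7 × 6 = -42 m
6–9 s: 4 × 3 = 12 m
9–12 s: -12 × 3 = -36 m
12–13 s: 11 × 1 = 11 m
13–16 s: 10 × 3 = 30 m
Net displacement = -25 m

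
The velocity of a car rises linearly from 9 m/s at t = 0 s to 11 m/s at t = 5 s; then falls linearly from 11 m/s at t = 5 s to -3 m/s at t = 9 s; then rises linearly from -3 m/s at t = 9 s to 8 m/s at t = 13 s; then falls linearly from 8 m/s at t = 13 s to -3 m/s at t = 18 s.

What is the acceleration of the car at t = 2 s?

Acceleration is the slope of the v-t graph on 0–5 s: (11 − 9)/(5 − 0) = 0.4 m/s².

0.4 m/s²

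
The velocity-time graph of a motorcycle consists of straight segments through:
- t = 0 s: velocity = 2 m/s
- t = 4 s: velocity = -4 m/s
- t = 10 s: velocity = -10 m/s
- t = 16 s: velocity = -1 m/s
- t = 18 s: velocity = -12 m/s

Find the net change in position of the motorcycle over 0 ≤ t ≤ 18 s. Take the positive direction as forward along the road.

-92 m

Net displacement equals the area under the velocity-time graph (areas below the axis count negative).
0–4 s: ½(2 + -4)(4) = -4 m
4–10 s: ½(-4 + -10)(6) = -42 m
10–16 s: ½(-10 + -1)(6) = -33 m
16–18 s: ½(-1 + -12)(2) = -13 m
Net displacement = -92 m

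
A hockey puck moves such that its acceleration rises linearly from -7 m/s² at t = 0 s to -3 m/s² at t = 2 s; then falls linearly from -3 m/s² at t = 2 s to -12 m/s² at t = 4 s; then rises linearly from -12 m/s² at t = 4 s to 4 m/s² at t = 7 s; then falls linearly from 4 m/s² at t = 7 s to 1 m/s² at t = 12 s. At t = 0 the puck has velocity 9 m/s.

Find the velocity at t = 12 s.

Δv equals the area under the a-t graph; then v = v₀ + Δv.
0–2 s: ½(-7 + -3)(2) = -10 m/s
2–4 s: ½(-3 + -12)(2) = -15 m/s
4–7 s: ½(-12 + 4)(3) = -12 m/s
7–12 s: ½(4 + 1)(5) = 12.5 m/s
Δv = -24.5 m/s, so v(12) = 9 + (-24.5) = -15.5 m/s.

-15.5 m/s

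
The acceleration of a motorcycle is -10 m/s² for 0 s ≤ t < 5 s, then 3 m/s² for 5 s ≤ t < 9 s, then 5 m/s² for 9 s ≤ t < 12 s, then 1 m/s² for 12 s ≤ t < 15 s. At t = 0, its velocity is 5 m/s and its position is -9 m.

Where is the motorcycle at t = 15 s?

On each constant-a segment, Δv = aΔt and Δx = v₀Δt + ½aΔt²; chain segment to segment.
0–5 s: v starts 5 m/s; Δx = 5·5 + ½·-10·5² = -100 m; v ends -45 m/s.
5–9 s: v starts -45 m/s; Δx = -45·4 + ½·3·4² = -156 m; v ends -33 m/s.
9–12 s: v starts -33 m/s; Δx = -33·3 + ½·5·3² = -76.5 m; v ends -18 m/s.
12–15 s: v starts -18 m/s; Δx = -18·3 + ½·1·3² = -49.5 m; v ends -15 m/s.
x(15) = -9 + Σ Δx = -391 m.

-391 m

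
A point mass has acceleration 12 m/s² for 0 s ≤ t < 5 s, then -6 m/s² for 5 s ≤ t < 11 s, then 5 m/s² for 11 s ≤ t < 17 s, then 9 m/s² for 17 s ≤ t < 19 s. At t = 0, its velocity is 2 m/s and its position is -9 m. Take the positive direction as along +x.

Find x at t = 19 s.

791 m

On each constant-a segment, Δv = aΔt and Δx = v₀Δt + ½aΔt²; chain segment to segment.
0–5 s: v starts 2 m/s; Δx = 2·5 + ½·12·5² = 160 m; v ends 62 m/s.
5–11 s: v starts 62 m/s; Δx = 62·6 + ½·-6·6² = 264 m; v ends 26 m/s.
11–17 s: v starts 26 m/s; Δx = 26·6 + ½·5·6² = 246 m; v ends 56 m/s.
17–19 s: v starts 56 m/s; Δx = 56·2 + ½·9·2² = 130 m; v ends 74 m/s.
x(19) = -9 + Σ Δx = 791 m.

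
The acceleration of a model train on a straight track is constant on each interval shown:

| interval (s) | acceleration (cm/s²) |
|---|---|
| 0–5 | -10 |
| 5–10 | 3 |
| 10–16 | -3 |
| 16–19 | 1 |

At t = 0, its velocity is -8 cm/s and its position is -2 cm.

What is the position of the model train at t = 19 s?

On each constant-a segment, Δv = aΔt and Δx = v₀Δt + ½aΔt²; chain segment to segment.
0–5 s: v starts -8 cm/s; Δx = -8·5 + ½·-10·5² = -165 cm; v ends -58 cm/s.
5–10 s: v starts -58 cm/s; Δx = -58·5 + ½·3·5² = -252.5 cm; v ends -43 cm/s.
10–16 s: v starts -43 cm/s; Δx = -43·6 + ½·-3·6² = -312 cm; v ends -61 cm/s.
16–19 s: v starts -61 cm/s; Δx = -61·3 + ½·1·3² = -178.5 cm; v ends -58 cm/s.
x(19) = -2 + Σ Δx = -910 cm.

-910 cm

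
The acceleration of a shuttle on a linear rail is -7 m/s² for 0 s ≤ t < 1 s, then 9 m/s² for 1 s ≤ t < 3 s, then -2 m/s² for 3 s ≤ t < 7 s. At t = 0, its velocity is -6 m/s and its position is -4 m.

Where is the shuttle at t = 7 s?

-17.5 m

On each constant-a segment, Δv = aΔt and Δx = v₀Δt + ½aΔt²; chain segment to segment.
0–1 s: v starts -6 m/s; Δx = -6·1 + ½·-7·1² = -9.5 m; v ends -13 m/s.
1–3 s: v starts -13 m/s; Δx = -13·2 + ½·9·2² = -8 m; v ends 5 m/s.
3–7 s: v starts 5 m/s; Δx = 5·4 + ½·-2·4² = 4 m; v ends -3 m/s.
x(7) = -4 + Σ Δx = -17.5 m.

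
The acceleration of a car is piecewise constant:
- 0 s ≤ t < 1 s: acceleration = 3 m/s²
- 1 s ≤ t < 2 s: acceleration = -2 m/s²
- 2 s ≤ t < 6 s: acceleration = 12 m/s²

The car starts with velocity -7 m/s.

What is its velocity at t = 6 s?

42 m/s

Δv equals the area under the a-t graph; then v = v₀ + Δv.
0–1 s: 3 × 1 = 3 m/s
1–2 s: -2 × 1 = -2 m/s
2–6 s: 12 × 4 = 48 m/s
Δv = 49 m/s, so v(6) = -7 + (49) = 42 m/s.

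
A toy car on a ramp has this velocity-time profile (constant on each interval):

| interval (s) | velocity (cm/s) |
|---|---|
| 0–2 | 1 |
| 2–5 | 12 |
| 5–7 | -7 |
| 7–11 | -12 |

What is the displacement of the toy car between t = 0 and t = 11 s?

Net displacement equals the area under the velocity-time graph (areas below the axis count negative).
0–2 s: 1 × 2 = 2 cm
2–5 s: 12 × 3 = 36 cm
5–7 s: -7 × 2 = -14 cm
7–11 s: -12 × 4 = -48 cm
Net displacement = -24 cm

-24 cm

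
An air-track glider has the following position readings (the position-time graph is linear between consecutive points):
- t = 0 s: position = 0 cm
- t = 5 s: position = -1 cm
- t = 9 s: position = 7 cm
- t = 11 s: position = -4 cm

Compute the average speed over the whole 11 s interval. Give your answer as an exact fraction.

20/11 cm/s

Average speed = (total path length)/(elapsed time); on a piecewise-linear x-t graph the path length is Σ|Δx|.
0–5 s: |Δx| = |-1 − 0| = 1 cm
5–9 s: |Δx| = |7 − -1| = 8 cm
9–11 s: |Δx| = |-4 − 7| = 11 cm
Total path = 20 cm; average speed = 20/11 = 20/11 cm/s.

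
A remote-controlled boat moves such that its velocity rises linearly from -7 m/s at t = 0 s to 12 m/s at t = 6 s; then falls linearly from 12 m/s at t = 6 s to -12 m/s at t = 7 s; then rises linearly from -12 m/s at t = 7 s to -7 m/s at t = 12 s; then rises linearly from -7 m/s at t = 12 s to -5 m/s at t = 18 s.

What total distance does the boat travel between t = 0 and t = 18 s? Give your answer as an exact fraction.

Distance (not displacement) is the total path length: add the absolute areas under v-t.
0–6 s: v = 0 at t = 42/19 s; triangle areas 147/19 + 432/19 = 579/19 m
6–7 s: v = 0 at t = 6.5 s; triangle areas 3 + 3 = 6 m
7–12 s: |½(-12 + -7)(5)| = 47.5 m
12–18 s: |½(-7 + -5)(6)| = 36 m
Total distance = 4559/38 m

4559/38 m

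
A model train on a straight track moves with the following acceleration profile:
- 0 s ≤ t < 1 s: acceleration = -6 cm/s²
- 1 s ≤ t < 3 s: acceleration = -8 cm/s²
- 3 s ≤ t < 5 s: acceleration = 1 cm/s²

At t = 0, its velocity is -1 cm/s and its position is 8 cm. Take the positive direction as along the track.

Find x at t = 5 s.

On each constant-a segment, Δv = aΔt and Δx = v₀Δt + ½aΔt²; chain segment to segment.
0–1 s: v starts -1 cm/s; Δx = -1·1 + ½·-6·1² = -4 cm; v ends -7 cm/s.
1–3 s: v starts -7 cm/s; Δx = -7·2 + ½·-8·2² = -30 cm; v ends -23 cm/s.
3–5 s: v starts -23 cm/s; Δx = -23·2 + ½·1·2² = -44 cm; v ends -21 cm/s.
x(5) = 8 + Σ Δx = -70 cm.

-70 cm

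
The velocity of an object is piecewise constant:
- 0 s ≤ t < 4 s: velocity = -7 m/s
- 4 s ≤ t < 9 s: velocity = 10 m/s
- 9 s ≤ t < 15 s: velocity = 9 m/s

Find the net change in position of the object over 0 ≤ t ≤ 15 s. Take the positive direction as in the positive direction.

76 m

Displacement is the signed area under the v-t curve.
0–4 s: -7 × 4 = -28 m
4–9 s: 10 × 5 = 50 m
9–15 s: 9 × 6 = 54 m
Net displacement = 76 m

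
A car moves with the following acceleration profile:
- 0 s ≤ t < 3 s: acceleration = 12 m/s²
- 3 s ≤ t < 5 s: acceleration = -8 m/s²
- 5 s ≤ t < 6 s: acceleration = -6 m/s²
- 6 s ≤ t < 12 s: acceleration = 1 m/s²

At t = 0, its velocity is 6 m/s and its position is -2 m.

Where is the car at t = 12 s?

On each constant-a segment, Δv = aΔt and Δx = v₀Δt + ½aΔt²; chain segment to segment.
0–3 s: v starts 6 m/s; Δx = 6·3 + ½·12·3² = 72 m; v ends 42 m/s.
3–5 s: v starts 42 m/s; Δx = 42·2 + ½·-8·2² = 68 m; v ends 26 m/s.
5–6 s: v starts 26 m/s; Δx = 26·1 + ½·-6·1² = 23 m; v ends 20 m/s.
6–12 s: v starts 20 m/s; Δx = 20·6 + ½·1·6² = 138 m; v ends 26 m/s.
x(12) = -2 + Σ Δx = 299 m.

299 m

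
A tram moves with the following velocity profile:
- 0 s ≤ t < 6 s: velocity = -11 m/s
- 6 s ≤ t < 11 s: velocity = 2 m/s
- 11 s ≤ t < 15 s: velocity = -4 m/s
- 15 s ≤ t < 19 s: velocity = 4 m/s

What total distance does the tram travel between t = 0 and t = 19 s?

108 m

Total distance travelled is ∫|v| dt — sum the magnitudes of each area piece.
0–6 s: |-11| × 6 = 66 m
6–11 s: |2| × 5 = 10 m
11–15 s: |-4| × 4 = 16 m
15–19 s: |4| × 4 = 16 m
Total distance = 108 m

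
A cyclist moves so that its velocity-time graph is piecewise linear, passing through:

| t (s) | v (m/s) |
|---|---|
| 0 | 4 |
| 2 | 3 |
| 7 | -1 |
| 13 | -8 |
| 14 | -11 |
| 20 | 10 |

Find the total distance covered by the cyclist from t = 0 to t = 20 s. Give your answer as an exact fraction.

2277/28 m

Distance (not displacement) is the total path length: add the absolute areas under v-t.
0–2 s: |½(4 + 3)(2)| = 7 m
2–7 s: v = 0 at t = 5.75 s; triangle areas 5.625 + 0.625 = 6.25 m
7–13 s: |½(-1 + -8)(6)| = 27 m
13–14 s: |½(-8 + -11)(1)| = 9.5 m
14–20 s: v = 0 at t = 120/7 s; triangle areas 121/7 + 100/7 = 221/7 m
Total distance = 2277/28 m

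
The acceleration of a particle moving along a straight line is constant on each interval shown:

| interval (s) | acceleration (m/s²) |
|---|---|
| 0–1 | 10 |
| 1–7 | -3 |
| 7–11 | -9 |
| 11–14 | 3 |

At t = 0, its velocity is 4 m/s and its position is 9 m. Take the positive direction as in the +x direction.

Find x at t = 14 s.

On each constant-a segment, Δv = aΔt and Δx = v₀Δt + ½aΔt²; chain segment to segment.
0–1 s: v starts 4 m/s; Δx = 4·1 + ½·10·1² = 9 m; v ends 14 m/s.
1–7 s: v starts 14 m/s; Δx = 14·6 + ½·-3·6² = 30 m; v ends -4 m/s.
7–11 s: v starts -4 m/s; Δx = -4·4 + ½·-9·4² = -88 m; v ends -40 m/s.
11–14 s: v starts -40 m/s; Δx = -40·3 + ½·3·3² = -106.5 m; v ends -31 m/s.
x(14) = 9 + Σ Δx = -146.5 m.

-146.5 m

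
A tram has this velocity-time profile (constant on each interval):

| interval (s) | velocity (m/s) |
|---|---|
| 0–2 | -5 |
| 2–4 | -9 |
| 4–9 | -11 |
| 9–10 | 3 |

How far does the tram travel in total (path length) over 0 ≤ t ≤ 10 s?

86 m

Total distance travelled is ∫|v| dt — sum the magnitudes of each area piece.
0–2 s: |-5| × 2 = 10 m
2–4 s: |-9| × 2 = 18 m
4–9 s: |-11| × 5 = 55 m
9–10 s: |3| × 1 = 3 m
Total distance = 86 m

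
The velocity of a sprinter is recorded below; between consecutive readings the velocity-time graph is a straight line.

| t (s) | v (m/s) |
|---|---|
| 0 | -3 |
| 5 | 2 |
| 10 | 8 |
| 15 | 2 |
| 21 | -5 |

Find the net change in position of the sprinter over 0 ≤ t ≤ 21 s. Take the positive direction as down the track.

38.5 m

Displacement is the signed area under the v-t curve.
0–5 s: ½(-3 + 2)(5) = -2.5 m
5–10 s: ½(2 + 8)(5) = 25 m
10–15 s: ½(8 + 2)(5) = 25 m
15–21 s: ½(2 + -5)(6) = -9 m
Net displacement = 38.5 m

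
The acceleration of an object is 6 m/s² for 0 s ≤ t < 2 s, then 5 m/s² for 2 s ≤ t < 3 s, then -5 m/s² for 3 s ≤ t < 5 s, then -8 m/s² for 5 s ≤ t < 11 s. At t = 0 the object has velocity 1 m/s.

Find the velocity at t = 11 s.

-40 m/s

Δv equals the area under the a-t graph; then v = v₀ + Δv.
0–2 s: 6 × 2 = 12 m/s
2–3 s: 5 × 1 = 5 m/s
3–5 s: -5 × 2 = -10 m/s
5–11 s: -8 × 6 = -48 m/s
Δv = -41 m/s, so v(11) = 1 + (-41) = -40 m/s.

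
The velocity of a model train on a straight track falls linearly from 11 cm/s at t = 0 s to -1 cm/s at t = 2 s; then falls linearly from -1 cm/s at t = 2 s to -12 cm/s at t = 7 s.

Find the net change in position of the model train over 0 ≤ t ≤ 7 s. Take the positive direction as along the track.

Net displacement equals the area under the velocity-time graph (areas below the axis count negative).
0–2 s: ½(11 + -1)(2) = 10 cm
2–7 s: ½(-1 + -12)(5) = -32.5 cm
Net displacement = -22.5 cm

-22.5 cm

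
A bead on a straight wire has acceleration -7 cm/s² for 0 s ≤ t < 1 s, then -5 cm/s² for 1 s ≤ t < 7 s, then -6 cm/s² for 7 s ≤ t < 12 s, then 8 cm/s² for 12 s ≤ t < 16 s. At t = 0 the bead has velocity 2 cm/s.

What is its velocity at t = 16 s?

Δv equals the area under the a-t graph; then v = v₀ + Δv.
0–1 s: -7 × 1 = -7 cm/s
1–7 s: -5 × 6 = -30 cm/s
7–12 s: -6 × 5 = -30 cm/s
12–16 s: 8 × 4 = 32 cm/s
Δv = -35 cm/s, so v(16) = 2 + (-35) = -33 cm/s.

-33 cm/s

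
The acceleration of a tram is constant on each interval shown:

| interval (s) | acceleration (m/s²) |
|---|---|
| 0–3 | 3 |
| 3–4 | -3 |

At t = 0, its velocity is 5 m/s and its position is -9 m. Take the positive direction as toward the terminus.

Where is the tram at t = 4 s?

On each constant-a segment, Δv = aΔt and Δx = v₀Δt + ½aΔt²; chain segment to segment.
0–3 s: v starts 5 m/s; Δx = 5·3 + ½·3·3² = 28.5 m; v ends 14 m/s.
3–4 s: v starts 14 m/s; Δx = 14·1 + ½·-3·1² = 12.5 m; v ends 11 m/s.
x(4) = -9 + Σ Δx = 32 m.

32 m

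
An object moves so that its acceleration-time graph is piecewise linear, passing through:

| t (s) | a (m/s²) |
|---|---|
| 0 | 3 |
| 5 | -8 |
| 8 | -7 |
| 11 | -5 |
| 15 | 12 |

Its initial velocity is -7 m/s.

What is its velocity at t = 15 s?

-46 m/s

Δv equals the area under the a-t graph; then v = v₀ + Δv.
0–5 s: ½(3 + -8)(5) = -12.5 m/s
5–8 s: ½(-8 + -7)(3) = -22.5 m/s
8–11 s: ½(-7 + -5)(3) = -18 m/s
11–15 s: ½(-5 + 12)(4) = 14 m/s
Δv = -39 m/s, so v(15) = -7 + (-39) = -46 m/s.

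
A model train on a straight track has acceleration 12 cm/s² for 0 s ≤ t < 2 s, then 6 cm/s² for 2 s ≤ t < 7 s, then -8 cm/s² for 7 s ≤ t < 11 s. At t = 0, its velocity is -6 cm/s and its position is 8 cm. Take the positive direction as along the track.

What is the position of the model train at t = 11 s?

On each constant-a segment, Δv = aΔt and Δx = v₀Δt + ½aΔt²; chain segment to segment.
0–2 s: v starts -6 cm/s; Δx = -6·2 + ½·12·2² = 12 cm; v ends 18 cm/s.
2–7 s: v starts 18 cm/s; Δx = 18·5 + ½·6·5² = 165 cm; v ends 48 cm/s.
7–11 s: v starts 48 cm/s; Δx = 48·4 + ½·-8·4² = 128 cm; v ends 16 cm/s.
x(11) = 8 + Σ Δx = 313 cm.

313 cm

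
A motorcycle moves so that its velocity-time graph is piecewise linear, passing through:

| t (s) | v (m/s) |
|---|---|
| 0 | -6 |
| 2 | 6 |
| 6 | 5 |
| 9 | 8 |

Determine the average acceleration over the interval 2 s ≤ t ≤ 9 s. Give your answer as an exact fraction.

Average acceleration = Δv/Δt = (8 − 6)/(9 − 2) = 2/7 m/s².

2/7 m/s²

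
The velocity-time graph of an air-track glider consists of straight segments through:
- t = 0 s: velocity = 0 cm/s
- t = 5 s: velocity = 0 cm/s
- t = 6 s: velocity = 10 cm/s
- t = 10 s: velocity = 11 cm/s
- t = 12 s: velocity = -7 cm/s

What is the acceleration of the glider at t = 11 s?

Acceleration is the slope of the v-t graph on 10–12 s: (-7 − 11)/(12 − 10) = -9 cm/s².

-9 cm/s²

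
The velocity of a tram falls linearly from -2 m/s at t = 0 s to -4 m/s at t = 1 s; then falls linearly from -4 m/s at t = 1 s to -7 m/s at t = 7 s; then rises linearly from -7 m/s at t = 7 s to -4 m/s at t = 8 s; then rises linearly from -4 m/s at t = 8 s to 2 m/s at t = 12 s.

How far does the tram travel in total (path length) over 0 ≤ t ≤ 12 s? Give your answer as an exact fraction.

289/6 m

Total distance travelled is ∫|v| dt — sum the magnitudes of each area piece.
0–1 s: |½(-2 + -4)(1)| = 3 m
1–7 s: |½(-4 + -7)(6)| = 33 m
7–8 s: |½(-7 + -4)(1)| = 5.5 m
8–12 s: v = 0 at t = 32/3 s; triangle areas 16/3 + 4/3 = 20/3 m
Total distance = 289/6 m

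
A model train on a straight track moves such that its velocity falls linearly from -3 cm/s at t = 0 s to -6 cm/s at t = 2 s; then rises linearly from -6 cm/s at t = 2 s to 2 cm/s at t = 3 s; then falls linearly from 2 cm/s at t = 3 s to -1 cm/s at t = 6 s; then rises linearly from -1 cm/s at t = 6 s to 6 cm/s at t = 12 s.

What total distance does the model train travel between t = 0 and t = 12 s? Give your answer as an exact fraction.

Total distance travelled is ∫|v| dt — sum the magnitudes of each area piece.
0–2 s: |½(-3 + -6)(2)| = 9 cm
2–3 s: v = 0 at t = 2.75 s; triangle areas 2.25 + 0.25 = 2.5 cm
3–6 s: v = 0 at t = 5 s; triangle areas 2 + 0.5 = 2.5 cm
6–12 s: v = 0 at t = 48/7 s; triangle areas 3/7 + 108/7 = 111/7 cm
Total distance = 209/7 cm

209/7 cm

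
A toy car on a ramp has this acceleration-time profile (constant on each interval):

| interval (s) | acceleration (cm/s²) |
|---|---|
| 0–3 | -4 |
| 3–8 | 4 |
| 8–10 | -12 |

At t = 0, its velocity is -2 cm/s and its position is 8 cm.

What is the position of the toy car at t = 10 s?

-48 cm

On each constant-a segment, Δv = aΔt and Δx = v₀Δt + ½aΔt²; chain segment to segment.
0–3 s: v starts -2 cm/s; Δx = -2·3 + ½·-4·3² = -24 cm; v ends -14 cm/s.
3–8 s: v starts -14 cm/s; Δx = -14·5 + ½·4·5² = -20 cm; v ends 6 cm/s.
8–10 s: v starts 6 cm/s; Δx = 6·2 + ½·-12·2² = -12 cm; v ends -18 cm/s.
x(10) = 8 + Σ Δx = -48 cm.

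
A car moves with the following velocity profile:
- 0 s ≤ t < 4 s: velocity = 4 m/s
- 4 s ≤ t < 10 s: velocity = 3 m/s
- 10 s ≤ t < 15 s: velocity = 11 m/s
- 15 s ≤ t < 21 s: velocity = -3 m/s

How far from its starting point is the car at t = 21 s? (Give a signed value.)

Displacement is the signed area under the v-t curve.
0–4 s: 4 × 4 = 16 m
4–10 s: 3 × 6 = 18 m
10–15 s: 11 × 5 = 55 m
15–21 s: -3 × 6 = -18 m
Net displacement = 71 m

71 m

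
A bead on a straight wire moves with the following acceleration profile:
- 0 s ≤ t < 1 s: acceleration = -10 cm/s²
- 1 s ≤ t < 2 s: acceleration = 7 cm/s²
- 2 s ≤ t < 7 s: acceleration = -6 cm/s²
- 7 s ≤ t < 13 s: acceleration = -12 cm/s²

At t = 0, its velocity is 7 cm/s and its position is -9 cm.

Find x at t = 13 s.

On each constant-a segment, Δv = aΔt and Δx = v₀Δt + ½aΔt²; chain segment to segment.
0–1 s: v starts 7 cm/s; Δx = 7·1 + ½·-10·1² = 2 cm; v ends -3 cm/s.
1–2 s: v starts -3 cm/s; Δx = -3·1 + ½·7·1² = 0.5 cm; v ends 4 cm/s.
2–7 s: v starts 4 cm/s; Δx = 4·5 + ½·-6·5² = -55 cm; v ends -26 cm/s.
7–13 s: v starts -26 cm/s; Δx = -26·6 + ½·-12·6² = -372 cm; v ends -98 cm/s.
x(13) = -9 + Σ Δx = -433.5 cm.

-433.5 cm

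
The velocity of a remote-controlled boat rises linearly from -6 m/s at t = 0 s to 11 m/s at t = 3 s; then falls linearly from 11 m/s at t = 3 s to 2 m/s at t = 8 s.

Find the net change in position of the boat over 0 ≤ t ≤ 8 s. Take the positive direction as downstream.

Displacement is the signed area under the v-t curve.
0–3 s: ½(-6 + 11)(3) = 7.5 m
3–8 s: ½(11 + 2)(5) = 32.5 m
Net displacement = 40 m

40 m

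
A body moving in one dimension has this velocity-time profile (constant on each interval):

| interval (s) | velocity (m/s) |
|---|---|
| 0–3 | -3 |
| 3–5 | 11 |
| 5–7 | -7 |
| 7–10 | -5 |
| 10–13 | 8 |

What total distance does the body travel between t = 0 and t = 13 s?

Distance (not displacement) is the total path length: add the absolute areas under v-t.
0–3 s: |-3| × 3 = 9 m
3–5 s: |11| × 2 = 22 m
5–7 s: |-7| × 2 = 14 m
7–10 s: |-5| × 3 = 15 m
10–13 s: |8| × 3 = 24 m
Total distance = 84 m

84 m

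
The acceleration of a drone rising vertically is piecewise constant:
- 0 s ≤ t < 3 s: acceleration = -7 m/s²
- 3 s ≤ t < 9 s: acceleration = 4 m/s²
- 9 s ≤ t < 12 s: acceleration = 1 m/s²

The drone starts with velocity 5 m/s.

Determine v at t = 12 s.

Δv equals the area under the a-t graph; then v = v₀ + Δv.
0–3 s: -7 × 3 = -21 m/s
3–9 s: 4 × 6 = 24 m/s
9–12 s: 1 × 3 = 3 m/s
Δv = 6 m/s, so v(12) = 5 + (6) = 11 m/s.

11 m/s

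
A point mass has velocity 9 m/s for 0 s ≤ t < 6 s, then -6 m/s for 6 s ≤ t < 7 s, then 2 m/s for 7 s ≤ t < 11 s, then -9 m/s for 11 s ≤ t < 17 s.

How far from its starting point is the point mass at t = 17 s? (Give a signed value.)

2 m

Displacement is the signed area under the v-t curve.
0–6 s: 9 × 6 = 54 m
6–7 s: -6 × 1 = -6 m
7–11 s: 2 × 4 = 8 m
11–17 s: -9 × 6 = -54 m
Net displacement = 2 m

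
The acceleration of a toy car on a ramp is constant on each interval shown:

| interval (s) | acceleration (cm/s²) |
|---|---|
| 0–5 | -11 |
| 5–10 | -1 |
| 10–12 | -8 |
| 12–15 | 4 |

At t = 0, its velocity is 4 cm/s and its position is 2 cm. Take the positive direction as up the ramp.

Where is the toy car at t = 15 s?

On each constant-a segment, Δv = aΔt and Δx = v₀Δt + ½aΔt²; chain segment to segment.
0–5 s: v starts 4 cm/s; Δx = 4·5 + ½·-11·5² = -117.5 cm; v ends -51 cm/s.
5–10 s: v starts -51 cm/s; Δx = -51·5 + ½·-1·5² = -267.5 cm; v ends -56 cm/s.
10–12 s: v starts -56 cm/s; Δx = -56·2 + ½·-8·2² = -128 cm; v ends -72 cm/s.
12–15 s: v starts -72 cm/s; Δx = -72·3 + ½·4·3² = -198 cm; v ends -60 cm/s.
x(15) = 2 + Σ Δx = -709 cm.

-709 cm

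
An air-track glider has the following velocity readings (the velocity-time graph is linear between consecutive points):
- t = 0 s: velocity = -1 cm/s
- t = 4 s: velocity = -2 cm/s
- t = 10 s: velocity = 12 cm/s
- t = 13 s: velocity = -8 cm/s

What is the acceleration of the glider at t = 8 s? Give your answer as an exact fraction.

7/3 cm/s²

Acceleration is the slope of the v-t graph on 4–10 s: (12 − -2)/(10 − 4) = 7/3 cm/s².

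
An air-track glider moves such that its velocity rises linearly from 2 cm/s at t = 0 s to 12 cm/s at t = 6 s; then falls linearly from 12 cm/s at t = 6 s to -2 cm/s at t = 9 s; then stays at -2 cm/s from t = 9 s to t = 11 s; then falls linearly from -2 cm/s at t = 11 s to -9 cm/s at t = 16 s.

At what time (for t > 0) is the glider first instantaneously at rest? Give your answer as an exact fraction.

v changes sign on 6–9 s (from 12 to -2); the graph is linear there, so v = 0 at t = 6 + (-12)·(9 − 6)/(-2 − 12) = 60/7 s.

t = 60/7 s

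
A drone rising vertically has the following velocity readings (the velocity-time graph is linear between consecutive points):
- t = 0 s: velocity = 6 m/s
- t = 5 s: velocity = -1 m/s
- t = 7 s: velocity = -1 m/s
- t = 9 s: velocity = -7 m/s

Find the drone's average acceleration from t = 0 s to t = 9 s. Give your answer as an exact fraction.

Average acceleration = Δv/Δt = (-7 − 6)/(9 − 0) = -13/9 m/s².

-13/9 m/s²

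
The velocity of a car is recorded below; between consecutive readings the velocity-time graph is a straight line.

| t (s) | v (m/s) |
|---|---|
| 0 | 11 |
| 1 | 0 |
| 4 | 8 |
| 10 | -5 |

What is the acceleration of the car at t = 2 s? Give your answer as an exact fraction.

8/3 m/s²

Acceleration is the slope of the v-t graph on 1–4 s: (8 − 0)/(4 − 1) = 8/3 m/s².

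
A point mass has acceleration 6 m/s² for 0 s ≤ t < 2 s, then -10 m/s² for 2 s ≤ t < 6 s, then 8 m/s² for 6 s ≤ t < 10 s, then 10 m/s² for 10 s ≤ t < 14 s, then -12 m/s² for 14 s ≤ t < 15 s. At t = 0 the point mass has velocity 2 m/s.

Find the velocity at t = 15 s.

Δv equals the area under the a-t graph; then v = v₀ + Δv.
0–2 s: 6 × 2 = 12 m/s
2–6 s: -10 × 4 = -40 m/s
6–10 s: 8 × 4 = 32 m/s
10–14 s: 10 × 4 = 40 m/s
14–15 s: -12 × 1 = -12 m/s
Δv = 32 m/s, so v(15) = 2 + (32) = 34 m/s.

34 m/s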